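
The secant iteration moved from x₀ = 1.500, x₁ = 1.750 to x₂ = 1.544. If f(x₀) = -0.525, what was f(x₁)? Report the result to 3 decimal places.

The secant line through (1.500, -0.525) and (1.750, f(x₁)) crosses zero at x₂ = 1.544.
So (1.500, -0.525), (1.750, f(x₁)), (1.544, 0) are collinear:
f(x₁) = -0.525 · (1.750 − 1.544) / (1.500 − 1.544) = -0.525 · (0.20600)/(-0.04400) = 2.45795

2.458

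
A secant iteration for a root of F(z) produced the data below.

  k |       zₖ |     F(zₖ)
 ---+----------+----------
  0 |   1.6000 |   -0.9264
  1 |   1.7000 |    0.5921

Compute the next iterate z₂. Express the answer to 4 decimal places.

z₂ = 1.7000 − 0.5921·(1.7000 − 1.6000) / (0.5921 − (-0.9264))
   = 1.7000 − (0.059210)/(1.518500) = 1.661008

1.6610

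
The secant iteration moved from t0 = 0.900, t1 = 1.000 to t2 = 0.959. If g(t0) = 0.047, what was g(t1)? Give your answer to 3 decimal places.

-0.033

The secant line through (0.900, 0.047) and (1.000, g(t1)) crosses zero at t2 = 0.959.
So (0.900, 0.047), (1.000, g(t1)), (0.959, 0) are collinear:
g(t1) = 0.047 · (1.000 − 0.959) / (0.900 − 0.959) = 0.047 · (0.04100)/(-0.05900) = -0.03266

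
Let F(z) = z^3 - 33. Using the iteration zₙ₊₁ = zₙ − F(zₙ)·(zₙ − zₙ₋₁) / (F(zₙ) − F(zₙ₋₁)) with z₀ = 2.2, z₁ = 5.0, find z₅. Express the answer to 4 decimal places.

3.2055

F(2.2) = -22.352000, F(5.0) = 92.000000
z₂ = 5.000000 − 92.000000·(5.000000 − 2.200000) / (92.000000 − (-22.352000)) = 5.000000 − (257.600000)/(114.352000) = 2.747307
F(2.747307) = -12.264173
z₃ = 2.747307 − (-12.264173)·(2.747307 − 5.000000) / (-12.264173 − 92.000000) = 2.747307 − (27.627421)/(-104.264173) = 3.012282
F(3.012282) = -5.667033
z₄ = 3.012282 − (-5.667033)·(3.012282 − 2.747307) / (-5.667033 − (-12.264173)) = 3.012282 − (-1.501623)/(6.597140) = 3.239899
F(3.239899) = 1.009046
z₅ = 3.239899 − 1.009046·(3.239899 − 3.012282) / (1.009046 − (-5.667033)) = 3.239899 − (0.229676)/(6.676078) = 3.205496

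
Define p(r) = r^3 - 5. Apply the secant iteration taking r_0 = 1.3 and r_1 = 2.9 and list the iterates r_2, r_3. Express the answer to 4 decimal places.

1.5021, 1.6093

p(1.3) = -2.803000, p(2.9) = 19.389000
r_2 = 2.900000 − 19.389000·(2.900000 − 1.300000) / (19.389000 − (-2.803000)) = 2.900000 − (31.022400)/(22.192000) = 1.502091
p(1.502091) = -1.610867
r_3 = 1.502091 − (-1.610867)·(1.502091 − 2.900000) / (-1.610867 − 19.389000) = 1.502091 − (2.251846)/(-20.999867) = 1.609322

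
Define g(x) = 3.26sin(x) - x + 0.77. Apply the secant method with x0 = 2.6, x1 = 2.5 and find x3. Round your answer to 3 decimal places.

2.560

g(2.6) = -0.14947, g(2.5) = 0.22102
x2 = 2.50000 − 0.22102·(2.50000 − 2.60000) / (0.22102 − (-0.14947)) = 2.50000 − (-0.02210)/(0.37048) = 2.55966
g(2.55966) = 0.00218
x3 = 2.55966 − 0.00218·(2.55966 − 2.50000) / (0.00218 − 0.22102) = 2.55966 − (0.00013)/(-0.21884) = 2.56025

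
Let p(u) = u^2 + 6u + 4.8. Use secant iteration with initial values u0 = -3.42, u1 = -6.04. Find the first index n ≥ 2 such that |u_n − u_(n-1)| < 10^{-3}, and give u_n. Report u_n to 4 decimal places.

n = 6, u_n = -5.0494

p(-3.42) = -4.023600, p(-6.04) = 5.041600
u2 = -6.040000 − 5.041600·(-2.620000)/(9.065200) = -4.582890;  |Δ| = 1.457110
p(-4.582890) = -1.694459
u3 = -4.582890 − (-1.694459)·(1.457110)/(-6.736059) = -4.949427;  |Δ| = 0.366537
p(-4.949427) = -0.399735
u4 = -4.949427 − (-0.399735)·(-0.366537)/(1.294724) = -5.062592;  |Δ| = 0.113165
p(-5.062592) = 0.054286
u5 = -5.062592 − 0.054286·(-0.113165)/(0.454021) = -5.049061;  |Δ| = 0.013531
p(-5.049061) = -0.001348
u6 = -5.049061 − (-0.001348)·(0.013531)/(-0.055634) = -5.049389;  |Δ| = 0.000328
|u6 − u5| = 0.000328 < 10^{-3}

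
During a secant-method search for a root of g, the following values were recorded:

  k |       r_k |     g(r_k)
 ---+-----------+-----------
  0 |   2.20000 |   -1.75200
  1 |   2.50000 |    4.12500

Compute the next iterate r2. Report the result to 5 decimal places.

2.28943

r2 = 2.50000 − 4.12500·(2.50000 − 2.20000) / (4.12500 − (-1.75200))
   = 2.50000 − (1.2375000)/(5.8770000) = 2.2894334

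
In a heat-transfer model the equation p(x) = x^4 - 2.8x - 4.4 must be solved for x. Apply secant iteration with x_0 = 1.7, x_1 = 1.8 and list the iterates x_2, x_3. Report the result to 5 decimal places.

1.74331, 1.74562

p(1.7) = -0.8079000, p(1.8) = 1.0576000
x_2 = 1.8000000 − 1.0576000·(1.8000000 − 1.7000000) / (1.0576000 − (-0.8079000)) = 1.8000000 − (0.1057600)/(1.8655000) = 1.7433074
p(1.7433074) = -0.0450057
x_3 = 1.7433074 − (-0.0450057)·(1.7433074 − 1.8000000) / (-0.0450057 − 1.0576000) = 1.7433074 − (0.0025515)/(-1.1026057) = 1.7456215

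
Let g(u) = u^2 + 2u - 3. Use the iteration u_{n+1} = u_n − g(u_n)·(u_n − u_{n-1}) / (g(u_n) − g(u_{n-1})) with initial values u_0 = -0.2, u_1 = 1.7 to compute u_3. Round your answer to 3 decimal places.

0.962

g(-0.2) = -3.36000, g(1.7) = 3.29000
u_2 = 1.70000 − 3.29000·(1.70000 − (-0.20000)) / (3.29000 − (-3.36000)) = 1.70000 − (6.25100)/(6.65000) = 0.76000
g(0.76000) = -0.90240
u_3 = 0.76000 − (-0.90240)·(0.76000 − 1.70000) / (-0.90240 − 3.29000) = 0.76000 − (0.84826)/(-4.19240) = 0.96233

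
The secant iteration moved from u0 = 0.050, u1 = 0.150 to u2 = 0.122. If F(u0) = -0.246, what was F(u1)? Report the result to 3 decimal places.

0.096

The secant line through (0.050, -0.246) and (0.150, F(u1)) crosses zero at u2 = 0.122.
So (0.050, -0.246), (0.150, F(u1)), (0.122, 0) are collinear:
F(u1) = -0.246 · (0.150 − 0.122) / (0.050 − 0.122) = -0.246 · (0.02800)/(-0.07200) = 0.09567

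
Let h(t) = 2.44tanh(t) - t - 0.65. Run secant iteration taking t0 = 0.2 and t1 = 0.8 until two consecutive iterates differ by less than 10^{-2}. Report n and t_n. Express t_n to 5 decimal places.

h(0.2) = -0.3684042, h(0.8) = 0.1702497
t2 = 0.8000000 − 0.1702497·(0.6000000)/(0.5386539) = 0.6103609;  |Δ| = 0.1896391
h(0.6103609) = 0.0679290
t3 = 0.6103609 − 0.0679290·(-0.1896391)/(-0.1023207) = 0.4844628;  |Δ| = 0.1258982
h(0.4844628) = -0.0369250
t4 = 0.4844628 − (-0.0369250)·(-0.1258982)/(-0.1048540) = 0.5287986;  |Δ| = 0.0443358
h(0.5287986) = 0.0032892
t5 = 0.5287986 − 0.0032892·(0.0443358)/(0.0402142) = 0.5251723;  |Δ| = 0.0036263
|t5 − t4| = 0.0036263 < 10^{-2}

n = 5, t_n = 0.52517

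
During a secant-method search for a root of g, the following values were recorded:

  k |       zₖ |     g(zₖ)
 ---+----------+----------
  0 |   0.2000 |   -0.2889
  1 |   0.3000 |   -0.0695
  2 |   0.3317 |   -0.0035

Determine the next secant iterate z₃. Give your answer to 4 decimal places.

0.3334

z₃ = 0.3317 − (-0.0035)·(0.3317 − 0.3000) / (-0.0035 − (-0.0695))
   = 0.3317 − (-0.000111)/(0.066000) = 0.333381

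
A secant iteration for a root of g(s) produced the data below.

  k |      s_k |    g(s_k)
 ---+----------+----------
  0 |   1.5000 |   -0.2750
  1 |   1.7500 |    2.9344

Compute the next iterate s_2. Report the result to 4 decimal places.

1.5214

s_2 = 1.7500 − 2.9344·(1.7500 − 1.5000) / (2.9344 − (-0.2750))
   = 1.7500 − (0.733600)/(3.209400) = 1.521421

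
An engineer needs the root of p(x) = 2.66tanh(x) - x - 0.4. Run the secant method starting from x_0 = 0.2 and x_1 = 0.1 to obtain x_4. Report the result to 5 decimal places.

p(0.2) = -0.0749816, p(0.1) = -0.2348831
x_2 = 0.1000000 − (-0.2348831)·(0.1000000 − 0.2000000) / (-0.2348831 − (-0.0749816)) = 0.1000000 − (0.0234883)/(-0.1599015) = 0.2468924
p(0.2468924) = -0.0031850
x_3 = 0.2468924 − (-0.0031850)·(0.2468924 − 0.1000000) / (-0.0031850 − (-0.2348831)) = 0.2468924 − (-0.0004679)/(0.2316981) = 0.2489116
p(0.2489116) = -0.0001501
x_4 = 0.2489116 − (-0.0001501)·(0.2489116 − 0.2468924) / (-0.0001501 − (-0.0031850)) = 0.2489116 − (-0.0000003)/(0.0030349) = 0.2490115

0.24901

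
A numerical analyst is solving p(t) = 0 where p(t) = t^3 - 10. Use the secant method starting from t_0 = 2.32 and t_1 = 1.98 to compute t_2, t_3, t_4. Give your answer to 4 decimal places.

p(2.32) = 2.487168, p(1.98) = -2.237608
t_2 = 1.980000 − (-2.237608)·(1.980000 − 2.320000) / (-2.237608 − 2.487168) = 1.980000 − (0.760787)/(-4.724776) = 2.141021
p(2.141021) = -0.185626
t_3 = 2.141021 − (-0.185626)·(2.141021 − 1.980000) / (-0.185626 − (-2.237608)) = 2.141021 − (-0.029890)/(2.051982) = 2.155587
p(2.155587) = 0.016053
t_4 = 2.155587 − 0.016053·(2.155587 − 2.141021) / (0.016053 − (-0.185626)) = 2.155587 − (0.000234)/(0.201679) = 2.154427

2.1410, 2.1556, 2.1544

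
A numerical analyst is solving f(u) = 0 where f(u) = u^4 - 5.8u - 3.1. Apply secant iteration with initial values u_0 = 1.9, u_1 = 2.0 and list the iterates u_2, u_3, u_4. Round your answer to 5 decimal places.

f(1.9) = -1.0879000, f(2.0) = 1.3000000
u_2 = 2.0000000 − 1.3000000·(2.0000000 − 1.9000000) / (1.3000000 − (-1.0879000)) = 2.0000000 − (0.1300000)/(2.3879000) = 1.9455589
f(1.9455589) = -0.0565078
u_3 = 1.9455589 − (-0.0565078)·(1.9455589 − 2.0000000) / (-0.0565078 − 1.3000000) = 1.9455589 − (0.0030764)/(-1.3565078) = 1.9478267
f(1.9478267) = -0.0027398
u_4 = 1.9478267 − (-0.0027398)·(1.9478267 − 1.9455589) / (-0.0027398 − (-0.0565078)) = 1.9478267 − (-0.0000062)/(0.0537680) = 1.9479423

1.94556, 1.94783, 1.94794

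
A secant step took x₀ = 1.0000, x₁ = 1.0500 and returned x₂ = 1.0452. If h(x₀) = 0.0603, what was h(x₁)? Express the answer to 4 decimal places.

-0.0064

The secant line through (1.0000, 0.0603) and (1.0500, h(x₁)) crosses zero at x₂ = 1.0452.
So (1.0000, 0.0603), (1.0500, h(x₁)), (1.0452, 0) are collinear:
h(x₁) = 0.0603 · (1.0500 − 1.0452) / (1.0000 − 1.0452) = 0.0603 · (0.004800)/(-0.045200) = -0.006404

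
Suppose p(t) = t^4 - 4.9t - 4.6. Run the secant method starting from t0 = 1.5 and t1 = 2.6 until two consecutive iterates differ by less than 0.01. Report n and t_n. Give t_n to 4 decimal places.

p(1.5) = -6.887500, p(2.6) = 28.357600
t2 = 2.600000 − 28.357600·(1.100000)/(35.245100) = 1.714959;  |Δ| = 0.885041
p(1.714959) = -4.353322
t3 = 1.714959 − (-4.353322)·(-0.885041)/(-32.710922) = 1.832744;  |Δ| = 0.117785
p(1.832744) = -2.297890
t4 = 1.832744 − (-2.297890)·(0.117785)/(2.055433) = 1.964424;  |Δ| = 0.131679
p(1.964424) = 0.665897
t5 = 1.964424 − 0.665897·(0.131679)/(2.963787) = 1.934838;  |Δ| = 0.029585
p(1.934838) = -0.066175
t6 = 1.934838 − (-0.066175)·(-0.029585)/(-0.732072) = 1.937513;  |Δ| = 0.002674
|t6 − t5| = 0.002674 < 0.01

n = 6, t_n = 1.9375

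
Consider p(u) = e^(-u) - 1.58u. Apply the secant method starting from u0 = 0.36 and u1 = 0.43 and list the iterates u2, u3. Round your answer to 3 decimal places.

0.417, 0.417

p(0.36) = 0.12888, p(0.43) = -0.02889
u2 = 0.43000 − (-0.02889)·(0.43000 − 0.36000) / (-0.02889 − 0.12888) = 0.43000 − (-0.00202)/(-0.15777) = 0.41718
p(0.41718) = -0.00025
u3 = 0.41718 − (-0.00025)·(0.41718 − 0.43000) / (-0.00025 − (-0.02889)) = 0.41718 − (0.00000)/(0.02865) = 0.41707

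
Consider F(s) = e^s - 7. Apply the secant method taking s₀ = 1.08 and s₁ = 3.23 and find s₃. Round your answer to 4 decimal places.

F(1.08) = -4.055320, F(3.23) = 18.279657
s₂ = 3.230000 − 18.279657·(3.230000 − 1.080000) / (18.279657 − (-4.055320)) = 3.230000 − (39.301262)/(22.334977) = 1.470372
F(1.470372) = -2.649149
s₃ = 1.470372 − (-2.649149)·(1.470372 − 3.230000) / (-2.649149 − 18.279657) = 1.470372 − (4.661518)/(-20.928806) = 1.693104

1.6931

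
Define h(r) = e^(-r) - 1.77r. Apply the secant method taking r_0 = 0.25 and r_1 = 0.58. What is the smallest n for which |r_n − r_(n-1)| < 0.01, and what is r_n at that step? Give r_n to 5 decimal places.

h(0.25) = 0.3363008, h(0.58) = -0.4667016
r_2 = 0.5800000 − (-0.4667016)·(0.3300000)/(-0.8030024) = 0.3882054;  |Δ| = 0.1917946
h(0.3882054) = -0.0088505
r_3 = 0.3882054 − (-0.0088505)·(-0.1917946)/(0.4578511) = 0.3844979;  |Δ| = 0.0037075
|r_3 − r_2| = 0.0037075 < 0.01

n = 3, r_n = 0.38450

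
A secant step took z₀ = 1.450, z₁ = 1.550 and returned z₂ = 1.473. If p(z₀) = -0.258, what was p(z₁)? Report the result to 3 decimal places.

0.864

The secant line through (1.450, -0.258) and (1.550, p(z₁)) crosses zero at z₂ = 1.473.
So (1.450, -0.258), (1.550, p(z₁)), (1.473, 0) are collinear:
p(z₁) = -0.258 · (1.550 − 1.473) / (1.450 − 1.473) = -0.258 · (0.07700)/(-0.02300) = 0.86374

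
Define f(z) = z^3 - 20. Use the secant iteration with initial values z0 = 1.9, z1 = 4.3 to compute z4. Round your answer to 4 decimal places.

2.7412

f(1.9) = -13.141000, f(4.3) = 59.507000
z2 = 4.300000 − 59.507000·(4.300000 − 1.900000) / (59.507000 − (-13.141000)) = 4.300000 − (142.816800)/(72.648000) = 2.334126
f(2.334126) = -7.283342
z3 = 2.334126 − (-7.283342)·(2.334126 − 4.300000) / (-7.283342 − 59.507000) = 2.334126 − (14.318131)/(-66.790342) = 2.548500
f(2.548500) = -3.447860
z4 = 2.548500 − (-3.447860)·(2.548500 − 2.334126) / (-3.447860 − (-7.283342)) = 2.548500 − (-0.739132)/(3.835482) = 2.741210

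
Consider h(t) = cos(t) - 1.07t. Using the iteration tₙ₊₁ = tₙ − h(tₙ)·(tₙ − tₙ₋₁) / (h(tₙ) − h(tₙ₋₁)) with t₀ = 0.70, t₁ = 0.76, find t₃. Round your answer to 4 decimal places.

h(0.70) = 0.015842, h(0.76) = -0.088364
t₂ = 0.760000 − (-0.088364)·(0.760000 − 0.700000) / (-0.088364 − 0.015842) = 0.760000 − (-0.005302)/(-0.104206) = 0.709122
h(0.709122) = 0.000174
t₃ = 0.709122 − 0.000174·(0.709122 − 0.760000) / (0.000174 − (-0.088364)) = 0.709122 − (-0.000009)/(0.088538) = 0.709222

0.7092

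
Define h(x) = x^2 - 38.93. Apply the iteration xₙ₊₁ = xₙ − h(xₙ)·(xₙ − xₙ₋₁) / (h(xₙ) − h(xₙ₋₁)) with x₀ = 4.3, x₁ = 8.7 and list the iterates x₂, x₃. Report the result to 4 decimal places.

h(4.3) = -20.440000, h(8.7) = 36.760000
x₂ = 8.700000 − 36.760000·(8.700000 − 4.300000) / (36.760000 − (-20.440000)) = 8.700000 − (161.744000)/(57.200000) = 5.872308
h(5.872308) = -4.446002
x₃ = 5.872308 − (-4.446002)·(5.872308 − 8.700000) / (-4.446002 − 36.760000) = 5.872308 − (12.571927)/(-41.206002) = 6.177407

5.8723, 6.1774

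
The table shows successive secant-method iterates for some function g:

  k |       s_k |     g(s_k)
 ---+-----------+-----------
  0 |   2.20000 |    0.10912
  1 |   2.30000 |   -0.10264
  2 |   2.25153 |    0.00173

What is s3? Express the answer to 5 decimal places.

2.25233

s3 = 2.25153 − 0.00173·(2.25153 − 2.30000) / (0.00173 − (-0.10264))
   = 2.25153 − (-0.0000839)/(0.1043700) = 2.2523334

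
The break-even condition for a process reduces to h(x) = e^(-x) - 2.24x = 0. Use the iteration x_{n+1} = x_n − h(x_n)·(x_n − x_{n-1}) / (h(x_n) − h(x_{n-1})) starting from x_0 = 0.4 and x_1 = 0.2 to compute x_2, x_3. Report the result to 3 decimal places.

0.324, 0.323

h(0.4) = -0.22568, h(0.2) = 0.37073
x_2 = 0.20000 − 0.37073·(0.20000 − 0.40000) / (0.37073 − (-0.22568)) = 0.20000 − (-0.07415)/(0.59641) = 0.32432
h(0.32432) = -0.00346
x_3 = 0.32432 − (-0.00346)·(0.32432 − 0.20000) / (-0.00346 − 0.37073) = 0.32432 − (-0.00043)/(-0.37419) = 0.32317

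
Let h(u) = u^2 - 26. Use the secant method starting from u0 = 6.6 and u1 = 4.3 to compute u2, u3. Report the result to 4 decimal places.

4.9890, 5.1085

h(6.6) = 17.560000, h(4.3) = -7.510000
u2 = 4.300000 − (-7.510000)·(4.300000 − 6.600000) / (-7.510000 − 17.560000) = 4.300000 − (17.273000)/(-25.070000) = 4.988991
h(4.988991) = -1.109971
u3 = 4.988991 − (-1.109971)·(4.988991 − 4.300000) / (-1.109971 − (-7.510000)) = 4.988991 − (-0.764760)/(6.400029) = 5.108484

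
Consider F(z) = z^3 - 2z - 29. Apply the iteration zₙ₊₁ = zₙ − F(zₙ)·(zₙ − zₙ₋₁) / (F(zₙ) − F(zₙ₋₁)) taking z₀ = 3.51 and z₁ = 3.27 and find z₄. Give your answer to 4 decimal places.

3.2890

F(3.51) = 7.223551, F(3.27) = -0.574217
z₂ = 3.270000 − (-0.574217)·(3.270000 − 3.510000) / (-0.574217 − 7.223551) = 3.270000 − (0.137812)/(-7.797768) = 3.287673
F(3.287673) = -0.039558
z₃ = 3.287673 − (-0.039558)·(3.287673 − 3.270000) / (-0.039558 − (-0.574217)) = 3.287673 − (-0.000699)/(0.534659) = 3.288981
F(3.288981) = 0.000244
z₄ = 3.288981 − 0.000244·(3.288981 − 3.287673) / (0.000244 − (-0.039558)) = 3.288981 − (0.000000)/(0.039803) = 3.288973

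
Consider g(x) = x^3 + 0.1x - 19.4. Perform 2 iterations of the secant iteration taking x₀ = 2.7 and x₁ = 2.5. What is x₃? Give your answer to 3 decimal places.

g(2.7) = 0.55300, g(2.5) = -3.52500
x₂ = 2.50000 − (-3.52500)·(2.50000 − 2.70000) / (-3.52500 − 0.55300) = 2.50000 − (0.70500)/(-4.07800) = 2.67288
g(2.67288) = -0.03691
x₃ = 2.67288 − (-0.03691)·(2.67288 − 2.50000) / (-0.03691 − (-3.52500)) = 2.67288 − (-0.00638)/(3.48809) = 2.67471

2.675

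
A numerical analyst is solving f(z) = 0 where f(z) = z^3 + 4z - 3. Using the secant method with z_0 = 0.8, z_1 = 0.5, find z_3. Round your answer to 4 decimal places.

f(0.8) = 0.712000, f(0.5) = -0.875000
z_2 = 0.500000 − (-0.875000)·(0.500000 − 0.800000) / (-0.875000 − 0.712000) = 0.500000 − (0.262500)/(-1.587000) = 0.665406
f(0.665406) = -0.043755
z_3 = 0.665406 − (-0.043755)·(0.665406 − 0.500000) / (-0.043755 − (-0.875000)) = 0.665406 − (-0.007237)/(0.831245) = 0.674113

0.6741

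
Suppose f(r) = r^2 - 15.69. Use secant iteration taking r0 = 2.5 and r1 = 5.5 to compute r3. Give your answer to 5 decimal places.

f(2.5) = -9.4400000, f(5.5) = 14.5600000
r2 = 5.5000000 − 14.5600000·(5.5000000 − 2.5000000) / (14.5600000 − (-9.4400000)) = 5.5000000 − (43.6800000)/(24.0000000) = 3.6800000
f(3.6800000) = -2.1476000
r3 = 3.6800000 − (-2.1476000)·(3.6800000 − 5.5000000) / (-2.1476000 − 14.5600000) = 3.6800000 − (3.9086320)/(-16.7076000) = 3.9139434

3.91394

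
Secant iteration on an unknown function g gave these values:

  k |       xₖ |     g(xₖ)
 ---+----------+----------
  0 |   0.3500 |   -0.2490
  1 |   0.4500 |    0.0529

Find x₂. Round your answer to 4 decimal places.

0.4325

x₂ = 0.4500 − 0.0529·(0.4500 − 0.3500) / (0.0529 − (-0.2490))
   = 0.4500 − (0.005290)/(0.301900) = 0.432478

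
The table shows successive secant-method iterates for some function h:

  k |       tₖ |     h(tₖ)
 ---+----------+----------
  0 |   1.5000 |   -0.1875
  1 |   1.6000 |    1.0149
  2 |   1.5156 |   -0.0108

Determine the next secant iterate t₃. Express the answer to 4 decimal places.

1.5165

t₃ = 1.5156 − (-0.0108)·(1.5156 − 1.6000) / (-0.0108 − 1.0149)
   = 1.5156 − (0.000912)/(-1.025700) = 1.516489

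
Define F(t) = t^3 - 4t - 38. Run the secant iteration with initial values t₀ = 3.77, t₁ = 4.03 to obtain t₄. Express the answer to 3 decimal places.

3.757

F(3.77) = 0.50263, F(4.03) = 11.33083
t₂ = 4.03000 − 11.33083·(4.03000 − 3.77000) / (11.33083 − 0.50263) = 4.03000 − (2.94602)/(10.82819) = 3.75793
F(3.75793) = 0.03795
t₃ = 3.75793 − 0.03795·(3.75793 − 4.03000) / (0.03795 − 11.33083) = 3.75793 − (-0.01033)/(-11.29288) = 3.75702
F(3.75702) = 0.00288
t₄ = 3.75702 − 0.00288·(3.75702 − 3.75793) / (0.00288 − 0.03795) = 3.75702 − (0.00000)/(-0.03507) = 3.75694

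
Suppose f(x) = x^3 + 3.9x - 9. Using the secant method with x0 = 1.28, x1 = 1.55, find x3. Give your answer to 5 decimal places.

f(1.28) = -1.9108480, f(1.55) = 0.7688750
x2 = 1.5500000 − 0.7688750·(1.5500000 − 1.2800000) / (0.7688750 − (-1.9108480)) = 1.5500000 − (0.2075963)/(2.6797230) = 1.4725307
f(1.4725307) = -0.0641732
x3 = 1.4725307 − (-0.0641732)·(1.4725307 − 1.5500000) / (-0.0641732 − 0.7688750) = 1.4725307 − (0.0049715)/(-0.8330482) = 1.4784985

1.47850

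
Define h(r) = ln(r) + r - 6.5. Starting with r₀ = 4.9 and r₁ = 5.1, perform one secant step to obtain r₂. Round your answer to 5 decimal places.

h(4.9) = -0.0107648, h(5.1) = 0.2292405
r₂ = 5.1000000 − 0.2292405·(5.1000000 − 4.9000000) / (0.2292405 − (-0.0107648)) = 5.1000000 − (0.0458481)/(0.2400053) = 4.9089705

4.90897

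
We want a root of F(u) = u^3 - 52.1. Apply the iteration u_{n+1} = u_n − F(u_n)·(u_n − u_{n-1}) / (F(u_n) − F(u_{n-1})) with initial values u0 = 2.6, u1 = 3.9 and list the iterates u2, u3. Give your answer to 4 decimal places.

3.6752, 3.7323

F(2.6) = -34.524000, F(3.9) = 7.219000
u2 = 3.900000 − 7.219000·(3.900000 − 2.600000) / (7.219000 − (-34.524000)) = 3.900000 − (9.384700)/(41.743000) = 3.675179
F(3.675179) = -2.459572
u3 = 3.675179 − (-2.459572)·(3.675179 − 3.900000) / (-2.459572 − 7.219000) = 3.675179 − (0.552963)/(-9.678572) = 3.732312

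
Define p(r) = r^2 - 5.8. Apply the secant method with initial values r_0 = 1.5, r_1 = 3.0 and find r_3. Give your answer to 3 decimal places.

2.395

p(1.5) = -3.55000, p(3.0) = 3.20000
r_2 = 3.00000 − 3.20000·(3.00000 − 1.50000) / (3.20000 − (-3.55000)) = 3.00000 − (4.80000)/(6.75000) = 2.28889
p(2.28889) = -0.56099
r_3 = 2.28889 − (-0.56099)·(2.28889 − 3.00000) / (-0.56099 − 3.20000) = 2.28889 − (0.39892)/(-3.76099) = 2.39496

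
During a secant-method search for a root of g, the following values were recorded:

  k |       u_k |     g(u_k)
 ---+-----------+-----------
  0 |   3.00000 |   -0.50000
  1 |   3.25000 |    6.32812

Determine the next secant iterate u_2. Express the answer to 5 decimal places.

3.01831

u_2 = 3.25000 − 6.32812·(3.25000 − 3.00000) / (6.32812 − (-0.50000))
   = 3.25000 − (1.5820300)/(6.8281200) = 3.0183066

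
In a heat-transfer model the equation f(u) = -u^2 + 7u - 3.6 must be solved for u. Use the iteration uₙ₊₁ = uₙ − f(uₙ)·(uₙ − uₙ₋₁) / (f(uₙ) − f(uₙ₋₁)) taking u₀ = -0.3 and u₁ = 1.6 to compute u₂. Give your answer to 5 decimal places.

0.71579

f(-0.3) = -5.7900000, f(1.6) = 5.0400000
u₂ = 1.6000000 − 5.0400000·(1.6000000 − (-0.3000000)) / (5.0400000 − (-5.7900000)) = 1.6000000 − (9.5760000)/(10.8300000) = 0.7157895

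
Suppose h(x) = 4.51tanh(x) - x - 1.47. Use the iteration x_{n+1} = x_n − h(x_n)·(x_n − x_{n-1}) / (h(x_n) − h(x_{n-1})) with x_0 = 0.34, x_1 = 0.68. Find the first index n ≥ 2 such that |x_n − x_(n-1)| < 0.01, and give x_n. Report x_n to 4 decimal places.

h(0.34) = -0.333077, h(0.68) = 0.517752
x_2 = 0.680000 − 0.517752·(0.340000)/(0.850829) = 0.473101;  |Δ| = 0.206899
h(0.473101) = 0.044462
x_3 = 0.473101 − 0.044462·(-0.206899)/(-0.473290) = 0.453664;  |Δ| = 0.019437
h(0.453664) = -0.007337
x_4 = 0.453664 − (-0.007337)·(-0.019437)/(-0.051799) = 0.456417;  |Δ| = 0.002753
|x_4 − x_3| = 0.002753 < 0.01

n = 4, x_n = 0.4564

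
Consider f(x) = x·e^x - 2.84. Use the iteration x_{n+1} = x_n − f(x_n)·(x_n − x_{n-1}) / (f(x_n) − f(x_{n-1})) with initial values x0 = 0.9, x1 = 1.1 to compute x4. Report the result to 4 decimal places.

f(0.9) = -0.626357, f(1.1) = 0.464583
x2 = 1.100000 − 0.464583·(1.100000 − 0.900000) / (0.464583 − (-0.626357)) = 1.100000 − (0.092917)/(1.090940) = 1.014829
f(1.014829) = -0.040197
x3 = 1.014829 − (-0.040197)·(1.014829 − 1.100000) / (-0.040197 − 0.464583) = 1.014829 − (0.003424)/(-0.504780) = 1.021611
f(1.021611) = -0.002304
x4 = 1.021611 − (-0.002304)·(1.021611 − 1.014829) / (-0.002304 − (-0.040197)) = 1.021611 − (-0.000016)/(0.037893) = 1.022024

1.0220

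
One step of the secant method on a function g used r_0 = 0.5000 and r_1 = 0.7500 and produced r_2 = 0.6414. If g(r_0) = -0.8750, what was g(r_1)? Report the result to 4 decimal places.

0.6720

The secant line through (0.5000, -0.8750) and (0.7500, g(r_1)) crosses zero at r_2 = 0.6414.
So (0.5000, -0.8750), (0.7500, g(r_1)), (0.6414, 0) are collinear:
g(r_1) = -0.8750 · (0.7500 − 0.6414) / (0.5000 − 0.6414) = -0.8750 · (0.108600)/(-0.141400) = 0.672030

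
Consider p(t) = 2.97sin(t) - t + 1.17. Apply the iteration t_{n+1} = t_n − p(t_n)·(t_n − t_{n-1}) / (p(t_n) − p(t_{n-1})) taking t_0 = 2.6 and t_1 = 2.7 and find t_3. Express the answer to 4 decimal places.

p(2.6) = 0.101039, p(2.7) = -0.260682
t_2 = 2.700000 − (-0.260682)·(2.700000 − 2.600000) / (-0.260682 − 0.101039) = 2.700000 − (-0.026068)/(-0.361721) = 2.627933
p(2.627933) = 0.001430
t_3 = 2.627933 − 0.001430·(2.627933 − 2.700000) / (0.001430 − (-0.260682)) = 2.627933 − (-0.000103)/(0.262112) = 2.628326

2.6283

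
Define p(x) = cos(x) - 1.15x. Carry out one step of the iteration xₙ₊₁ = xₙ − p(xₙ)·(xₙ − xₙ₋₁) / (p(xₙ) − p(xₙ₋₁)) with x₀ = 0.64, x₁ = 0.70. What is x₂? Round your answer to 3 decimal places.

0.677

p(0.64) = 0.06610, p(0.70) = -0.04016
x₂ = 0.70000 − (-0.04016)·(0.70000 − 0.64000) / (-0.04016 − 0.06610) = 0.70000 − (-0.00241)/(-0.10625) = 0.67732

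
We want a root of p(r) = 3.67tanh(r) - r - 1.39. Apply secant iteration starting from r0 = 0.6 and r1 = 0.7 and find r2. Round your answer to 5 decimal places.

p(0.6) = -0.0190281, p(0.7) = 0.1280297
r2 = 0.7000000 − 0.1280297·(0.7000000 − 0.6000000) / (0.1280297 − (-0.0190281)) = 0.7000000 − (0.0128030)/(0.1470578) = 0.6129392

0.61294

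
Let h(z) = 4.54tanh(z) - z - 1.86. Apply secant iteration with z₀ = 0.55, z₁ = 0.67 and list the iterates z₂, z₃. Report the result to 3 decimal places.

h(0.55) = -0.13764, h(0.67) = 0.12581
z₂ = 0.67000 − 0.12581·(0.67000 − 0.55000) / (0.12581 − (-0.13764)) = 0.67000 − (0.01510)/(0.26345) = 0.61269
h(0.61269) = 0.00624
z₃ = 0.61269 − 0.00624·(0.61269 − 0.67000) / (0.00624 − 0.12581) = 0.61269 − (-0.00036)/(-0.11957) = 0.60970

0.613, 0.610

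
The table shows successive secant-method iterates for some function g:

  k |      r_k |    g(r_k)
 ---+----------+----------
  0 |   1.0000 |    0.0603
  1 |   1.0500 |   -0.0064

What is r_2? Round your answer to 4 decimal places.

r_2 = 1.0500 − (-0.0064)·(1.0500 − 1.0000) / (-0.0064 − 0.0603)
   = 1.0500 − (-0.000320)/(-0.066700) = 1.045202

1.0452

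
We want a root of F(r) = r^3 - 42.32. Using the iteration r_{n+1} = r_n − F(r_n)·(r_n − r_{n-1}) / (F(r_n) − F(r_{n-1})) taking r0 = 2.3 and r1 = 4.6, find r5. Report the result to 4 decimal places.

F(2.3) = -30.153000, F(4.6) = 55.016000
r2 = 4.600000 − 55.016000·(4.600000 − 2.300000) / (55.016000 − (-30.153000)) = 4.600000 − (126.536800)/(85.169000) = 3.114286
F(3.114286) = -12.115242
r3 = 3.114286 − (-12.115242)·(3.114286 − 4.600000) / (-12.115242 − 55.016000) = 3.114286 − (17.999788)/(-67.131242) = 3.382414
F(3.382414) = -3.622732
r4 = 3.382414 − (-3.622732)·(3.382414 − 3.114286) / (-3.622732 − (-12.115242)) = 3.382414 − (-0.971357)/(8.492510) = 3.496792
F(3.496792) = 0.437219
r5 = 3.496792 − 0.437219·(3.496792 − 3.382414) / (0.437219 − (-3.622732)) = 3.496792 − (0.050008)/(4.059950) = 3.484475

3.4845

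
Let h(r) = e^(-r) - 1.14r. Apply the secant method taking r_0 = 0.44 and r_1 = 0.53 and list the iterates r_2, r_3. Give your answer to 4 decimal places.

h(0.44) = 0.142436, h(0.53) = -0.015595
r_2 = 0.530000 − (-0.015595)·(0.530000 − 0.440000) / (-0.015595 − 0.142436) = 0.530000 − (-0.001404)/(-0.158031) = 0.521119
h(0.521119) = -0.000219
r_3 = 0.521119 − (-0.000219)·(0.521119 − 0.530000) / (-0.000219 − (-0.015595)) = 0.521119 − (0.000002)/(0.015376) = 0.520992

0.5211, 0.5210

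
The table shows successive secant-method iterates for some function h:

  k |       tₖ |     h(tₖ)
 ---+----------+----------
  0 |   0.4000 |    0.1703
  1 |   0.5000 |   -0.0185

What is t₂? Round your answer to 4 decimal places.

t₂ = 0.5000 − (-0.0185)·(0.5000 − 0.4000) / (-0.0185 − 0.1703)
   = 0.5000 − (-0.001850)/(-0.188800) = 0.490201

0.4902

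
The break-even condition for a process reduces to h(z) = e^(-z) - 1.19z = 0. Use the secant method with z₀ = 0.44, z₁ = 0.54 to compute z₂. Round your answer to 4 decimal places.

0.5068

h(0.44) = 0.120436, h(0.54) = -0.059852
z₂ = 0.540000 − (-0.059852)·(0.540000 − 0.440000) / (-0.059852 − 0.120436) = 0.540000 − (-0.005985)/(-0.180288) = 0.506802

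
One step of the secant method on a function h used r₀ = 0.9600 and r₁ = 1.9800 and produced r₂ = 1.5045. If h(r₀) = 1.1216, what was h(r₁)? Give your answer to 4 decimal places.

The secant line through (0.9600, 1.1216) and (1.9800, h(r₁)) crosses zero at r₂ = 1.5045.
So (0.9600, 1.1216), (1.9800, h(r₁)), (1.5045, 0) are collinear:
h(r₁) = 1.1216 · (1.9800 − 1.5045) / (0.9600 − 1.5045) = 1.1216 · (0.475500)/(-0.544500) = -0.979469

-0.9795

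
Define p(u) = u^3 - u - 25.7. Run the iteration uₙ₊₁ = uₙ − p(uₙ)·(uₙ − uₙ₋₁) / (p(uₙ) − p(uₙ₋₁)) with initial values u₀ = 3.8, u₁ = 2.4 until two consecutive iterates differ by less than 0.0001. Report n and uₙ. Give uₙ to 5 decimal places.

p(3.8) = 25.3720000, p(2.4) = -14.2760000
u₂ = 2.4000000 − (-14.2760000)·(-1.4000000)/(-39.6480000) = 2.9040960;  |Δ| = 0.5040960
p(2.9040960) = -4.1116068
u₃ = 2.9040960 − (-4.1116068)·(0.5040960)/(10.1643932) = 3.1080083;  |Δ| = 0.2039123
p(3.1080083) = 1.2144690
u₄ = 3.1080083 − 1.2144690·(0.2039123)/(5.3260758) = 3.0615116;  |Δ| = 0.0464967
p(3.0615116) = -0.0664126
u₅ = 3.0615116 − (-0.0664126)·(-0.0464967)/(-1.2808816) = 3.0639224;  |Δ| = 0.0024108
p(3.0639224) = -0.0009814
u₆ = 3.0639224 − (-0.0009814)·(0.0024108)/(0.0654312) = 3.0639586;  |Δ| = 0.0000362
|u₆ − u₅| = 0.0000362 < 0.0001

n = 6, uₙ = 3.06396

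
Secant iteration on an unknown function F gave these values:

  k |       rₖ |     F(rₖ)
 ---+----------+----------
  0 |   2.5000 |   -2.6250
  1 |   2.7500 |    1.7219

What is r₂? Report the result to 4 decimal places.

2.6510

r₂ = 2.7500 − 1.7219·(2.7500 − 2.5000) / (1.7219 − (-2.6250))
   = 2.7500 − (0.430475)/(4.346900) = 2.650970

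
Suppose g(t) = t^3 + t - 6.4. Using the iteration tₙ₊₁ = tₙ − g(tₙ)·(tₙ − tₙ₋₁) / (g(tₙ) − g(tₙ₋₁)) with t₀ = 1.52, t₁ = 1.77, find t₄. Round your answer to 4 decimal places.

g(1.52) = -1.368192, g(1.77) = 0.915233
t₂ = 1.770000 − 0.915233·(1.770000 − 1.520000) / (0.915233 − (-1.368192)) = 1.770000 − (0.228808)/(2.283425) = 1.669796
g(1.669796) = -0.074447
t₃ = 1.669796 − (-0.074447)·(1.669796 − 1.770000) / (-0.074447 − 0.915233) = 1.669796 − (0.007460)/(-0.989680) = 1.677334
g(1.677334) = -0.003574
t₄ = 1.677334 − (-0.003574)·(1.677334 − 1.669796) / (-0.003574 − (-0.074447)) = 1.677334 − (-0.000027)/(0.070873) = 1.677714

1.6777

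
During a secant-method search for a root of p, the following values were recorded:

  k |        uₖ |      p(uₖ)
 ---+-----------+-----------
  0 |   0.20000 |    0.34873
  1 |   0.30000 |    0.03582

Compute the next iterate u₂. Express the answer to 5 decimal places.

0.31145

u₂ = 0.30000 − 0.03582·(0.30000 − 0.20000) / (0.03582 − 0.34873)
   = 0.30000 − (0.0035820)/(-0.3129100) = 0.3114474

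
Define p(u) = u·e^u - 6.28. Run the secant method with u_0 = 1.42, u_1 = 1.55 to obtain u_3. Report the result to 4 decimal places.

1.4592

p(1.42) = -0.405289, p(1.55) = 1.022779
u_2 = 1.550000 − 1.022779·(1.550000 − 1.420000) / (1.022779 − (-0.405289)) = 1.550000 − (0.132961)/(1.428068) = 1.456894
p(1.456894) = -0.026125
u_3 = 1.456894 − (-0.026125)·(1.456894 − 1.550000) / (-0.026125 − 1.022779) = 1.456894 − (0.002432)/(-1.048904) = 1.459213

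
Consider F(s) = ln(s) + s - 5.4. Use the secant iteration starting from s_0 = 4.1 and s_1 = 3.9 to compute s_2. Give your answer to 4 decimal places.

4.0112

F(4.1) = 0.110987, F(3.9) = -0.139023
s_2 = 3.900000 − (-0.139023)·(3.900000 − 4.100000) / (-0.139023 − 0.110987) = 3.900000 − (0.027805)/(-0.250010) = 4.011214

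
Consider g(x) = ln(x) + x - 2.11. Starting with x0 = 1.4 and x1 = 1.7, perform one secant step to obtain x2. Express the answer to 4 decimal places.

g(1.4) = -0.373528, g(1.7) = 0.120628
x2 = 1.700000 − 0.120628·(1.700000 − 1.400000) / (0.120628 − (-0.373528)) = 1.700000 − (0.036188)/(0.494156) = 1.626767

1.6268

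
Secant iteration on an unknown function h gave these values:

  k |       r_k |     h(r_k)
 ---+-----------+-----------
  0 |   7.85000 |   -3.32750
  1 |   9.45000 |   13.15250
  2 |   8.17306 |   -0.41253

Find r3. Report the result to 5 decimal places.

r3 = 8.17306 − (-0.41253)·(8.17306 − 9.45000) / (-0.41253 − 13.15250)
   = 8.17306 − (0.5267761)/(-13.5650300) = 8.2118934

8.21189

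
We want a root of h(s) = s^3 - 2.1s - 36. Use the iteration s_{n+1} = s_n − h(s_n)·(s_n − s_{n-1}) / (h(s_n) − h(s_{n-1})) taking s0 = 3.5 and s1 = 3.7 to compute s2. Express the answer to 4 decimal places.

h(3.5) = -0.475000, h(3.7) = 6.883000
s2 = 3.700000 − 6.883000·(3.700000 − 3.500000) / (6.883000 − (-0.475000)) = 3.700000 − (1.376600)/(7.358000) = 3.512911

3.5129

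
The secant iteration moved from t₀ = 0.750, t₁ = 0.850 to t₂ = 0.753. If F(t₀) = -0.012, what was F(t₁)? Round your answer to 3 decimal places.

0.388

The secant line through (0.750, -0.012) and (0.850, F(t₁)) crosses zero at t₂ = 0.753.
So (0.750, -0.012), (0.850, F(t₁)), (0.753, 0) are collinear:
F(t₁) = -0.012 · (0.850 − 0.753) / (0.750 − 0.753) = -0.012 · (0.09700)/(-0.00300) = 0.38800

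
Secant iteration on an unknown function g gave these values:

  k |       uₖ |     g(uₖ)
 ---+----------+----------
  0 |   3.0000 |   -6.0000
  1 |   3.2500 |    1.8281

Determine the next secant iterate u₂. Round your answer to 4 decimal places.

u₂ = 3.2500 − 1.8281·(3.2500 − 3.0000) / (1.8281 − (-6.0000))
   = 3.2500 − (0.457025)/(7.828100) = 3.191617

3.1916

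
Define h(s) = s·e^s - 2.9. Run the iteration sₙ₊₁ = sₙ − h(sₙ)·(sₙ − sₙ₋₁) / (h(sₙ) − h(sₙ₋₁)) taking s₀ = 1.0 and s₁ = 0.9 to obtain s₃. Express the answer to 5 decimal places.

h(1.0) = -0.1817182, h(0.9) = -0.6863572
s₂ = 0.9000000 − (-0.6863572)·(0.9000000 − 1.0000000) / (-0.6863572 − (-0.1817182)) = 0.9000000 − (0.0686357)/(-0.5046390) = 1.0360095
h(1.0360095) = 0.0194227
s₃ = 1.0360095 − 0.0194227·(1.0360095 − 0.9000000) / (0.0194227 − (-0.6863572)) = 1.0360095 − (0.0026417)/(0.7057799) = 1.0322666

1.03227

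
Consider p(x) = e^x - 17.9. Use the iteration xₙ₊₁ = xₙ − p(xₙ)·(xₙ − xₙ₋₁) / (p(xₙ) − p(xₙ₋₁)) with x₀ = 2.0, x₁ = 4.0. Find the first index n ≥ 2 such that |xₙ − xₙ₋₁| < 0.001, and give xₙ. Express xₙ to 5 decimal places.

n = 7, xₙ = 2.88480

p(2.0) = -10.5109439, p(4.0) = 36.6981500
x₂ = 4.0000000 − 36.6981500·(2.0000000)/(47.2090939) = 2.4452932;  |Δ| = 1.5547068
p(2.4452932) = -6.3660693
x₃ = 2.4452932 − (-6.3660693)·(-1.5547068)/(-43.0642194) = 2.6751214;  |Δ| = 0.2298282
p(2.6751214) = -3.3858887
x₄ = 2.6751214 − (-3.3858887)·(0.2298282)/(2.9801806) = 2.9362373;  |Δ| = 0.2611159
p(2.9362373) = 0.9448055
x₅ = 2.9362373 − 0.9448055·(0.2611159)/(4.3306942) = 2.8792710;  |Δ| = 0.0569663
p(2.8792710) = -0.0987092
x₆ = 2.8792710 − (-0.0987092)·(-0.0569663)/(-1.0435147) = 2.8846596;  |Δ| = 0.0053886
p(2.8846596) = -0.0025259
x₇ = 2.8846596 − (-0.0025259)·(0.0053886)/(0.0961833) = 2.8848011;  |Δ| = 0.0001415
|x₇ − x₆| = 0.0001415 < 0.001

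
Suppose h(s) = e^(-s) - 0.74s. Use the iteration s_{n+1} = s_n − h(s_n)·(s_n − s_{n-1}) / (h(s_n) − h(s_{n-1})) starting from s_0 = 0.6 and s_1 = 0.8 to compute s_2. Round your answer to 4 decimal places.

0.6847

h(0.6) = 0.104812, h(0.8) = -0.142671
s_2 = 0.800000 − (-0.142671)·(0.800000 − 0.600000) / (-0.142671 − 0.104812) = 0.800000 − (-0.028534)/(-0.247483) = 0.684702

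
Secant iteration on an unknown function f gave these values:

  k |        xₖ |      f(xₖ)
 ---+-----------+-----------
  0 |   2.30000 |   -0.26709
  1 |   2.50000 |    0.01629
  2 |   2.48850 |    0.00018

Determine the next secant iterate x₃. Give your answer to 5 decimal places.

x₃ = 2.48850 − 0.00018·(2.48850 − 2.50000) / (0.00018 − 0.01629)
   = 2.48850 − (-0.0000021)/(-0.0161100) = 2.4883715

2.48837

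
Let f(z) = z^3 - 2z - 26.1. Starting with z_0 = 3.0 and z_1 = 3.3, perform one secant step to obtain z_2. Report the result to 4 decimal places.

f(3.0) = -5.100000, f(3.3) = 3.237000
z_2 = 3.300000 − 3.237000·(3.300000 − 3.000000) / (3.237000 − (-5.100000)) = 3.300000 − (0.971100)/(8.337000) = 3.183519

3.1835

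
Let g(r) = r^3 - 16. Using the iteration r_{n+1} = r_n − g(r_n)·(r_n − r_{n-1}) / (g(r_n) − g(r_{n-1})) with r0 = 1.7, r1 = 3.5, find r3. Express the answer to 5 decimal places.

g(1.7) = -11.0870000, g(3.5) = 26.8750000
r2 = 3.5000000 − 26.8750000·(3.5000000 − 1.7000000) / (26.8750000 − (-11.0870000)) = 3.5000000 − (48.3750000)/(37.9620000) = 2.2256994
g(2.2256994) = -4.9744690
r3 = 2.2256994 − (-4.9744690)·(2.2256994 − 3.5000000) / (-4.9744690 − 26.8750000) = 2.2256994 − (6.3389689)/(-31.8494690) = 2.4247284

2.42473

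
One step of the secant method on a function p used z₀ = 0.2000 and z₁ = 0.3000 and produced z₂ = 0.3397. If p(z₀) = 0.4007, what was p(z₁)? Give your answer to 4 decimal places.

0.1139

The secant line through (0.2000, 0.4007) and (0.3000, p(z₁)) crosses zero at z₂ = 0.3397.
So (0.2000, 0.4007), (0.3000, p(z₁)), (0.3397, 0) are collinear:
p(z₁) = 0.4007 · (0.3000 − 0.3397) / (0.2000 − 0.3397) = 0.4007 · (-0.039700)/(-0.139700) = 0.113871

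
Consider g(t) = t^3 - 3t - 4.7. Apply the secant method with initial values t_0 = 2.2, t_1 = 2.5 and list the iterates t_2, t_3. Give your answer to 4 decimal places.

g(2.2) = -0.652000, g(2.5) = 3.425000
t_2 = 2.500000 − 3.425000·(2.500000 − 2.200000) / (3.425000 − (-0.652000)) = 2.500000 − (1.027500)/(4.077000) = 2.247976
g(2.247976) = -0.084009
t_3 = 2.247976 − (-0.084009)·(2.247976 − 2.500000) / (-0.084009 − 3.425000) = 2.247976 − (0.021172)/(-3.509009) = 2.254010

2.2480, 2.2540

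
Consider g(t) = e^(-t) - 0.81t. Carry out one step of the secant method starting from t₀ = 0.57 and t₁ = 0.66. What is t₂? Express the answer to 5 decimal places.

0.64686

g(0.57) = 0.1038254, g(0.66) = -0.0177487
t₂ = 0.6600000 − (-0.0177487)·(0.6600000 − 0.5700000) / (-0.0177487 − 0.1038254) = 0.6600000 − (-0.0015974)/(-0.1215741) = 0.6468609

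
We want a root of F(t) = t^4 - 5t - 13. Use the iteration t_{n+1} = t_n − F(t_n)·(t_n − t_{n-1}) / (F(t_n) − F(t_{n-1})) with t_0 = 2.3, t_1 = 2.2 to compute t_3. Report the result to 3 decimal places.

F(2.3) = 3.48410, F(2.2) = -0.57440
t_2 = 2.20000 − (-0.57440)·(2.20000 − 2.30000) / (-0.57440 − 3.48410) = 2.20000 − (0.05744)/(-4.05850) = 2.21415
F(2.21415) = -0.03652
t_3 = 2.21415 − (-0.03652)·(2.21415 − 2.20000) / (-0.03652 − (-0.57440)) = 2.21415 − (-0.00052)/(0.53788) = 2.21511

2.215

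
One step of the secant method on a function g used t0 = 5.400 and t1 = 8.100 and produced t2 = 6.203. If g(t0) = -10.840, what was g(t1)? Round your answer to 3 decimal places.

25.608

The secant line through (5.400, -10.840) and (8.100, g(t1)) crosses zero at t2 = 6.203.
So (5.400, -10.840), (8.100, g(t1)), (6.203, 0) are collinear:
g(t1) = -10.840 · (8.100 − 6.203) / (5.400 − 6.203) = -10.840 · (1.89700)/(-0.80300) = 25.60832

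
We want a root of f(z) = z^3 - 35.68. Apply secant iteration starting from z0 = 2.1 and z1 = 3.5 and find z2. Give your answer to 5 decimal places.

3.20033

f(2.1) = -26.4190000, f(3.5) = 7.1950000
z2 = 3.5000000 − 7.1950000·(3.5000000 − 2.1000000) / (7.1950000 − (-26.4190000)) = 3.5000000 − (10.0730000)/(33.6140000) = 3.2003332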